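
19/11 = 1.73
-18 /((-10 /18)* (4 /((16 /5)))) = 648 /25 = 25.92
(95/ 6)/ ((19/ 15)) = 25/ 2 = 12.50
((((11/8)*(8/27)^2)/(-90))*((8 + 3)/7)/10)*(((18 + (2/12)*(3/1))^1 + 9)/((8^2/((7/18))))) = -1331/37791360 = -0.00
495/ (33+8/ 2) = 495/ 37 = 13.38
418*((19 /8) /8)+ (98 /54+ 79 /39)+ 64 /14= 10418123 /78624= 132.51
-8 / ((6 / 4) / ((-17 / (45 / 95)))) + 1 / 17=87883 / 459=191.47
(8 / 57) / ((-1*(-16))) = 1 / 114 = 0.01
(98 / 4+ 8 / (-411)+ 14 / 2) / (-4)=-25877 / 3288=-7.87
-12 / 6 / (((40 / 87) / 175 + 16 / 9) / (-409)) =3736215 / 8132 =459.45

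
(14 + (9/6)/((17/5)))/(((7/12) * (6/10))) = 4910/119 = 41.26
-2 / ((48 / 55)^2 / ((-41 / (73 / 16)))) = 124025 / 5256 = 23.60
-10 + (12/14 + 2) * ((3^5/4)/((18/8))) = 470/7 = 67.14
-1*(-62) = 62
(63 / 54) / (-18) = -7 / 108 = -0.06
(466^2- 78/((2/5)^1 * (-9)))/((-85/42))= -9121462/85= -107311.32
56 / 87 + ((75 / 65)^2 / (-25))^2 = 1606463 / 2484807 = 0.65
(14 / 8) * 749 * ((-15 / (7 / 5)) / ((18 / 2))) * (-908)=4250575 / 3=1416858.33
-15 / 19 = -0.79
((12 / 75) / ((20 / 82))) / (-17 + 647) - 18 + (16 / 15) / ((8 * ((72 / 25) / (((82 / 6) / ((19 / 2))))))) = -241481603 / 13466250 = -17.93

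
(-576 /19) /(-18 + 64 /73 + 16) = 21024 /779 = 26.99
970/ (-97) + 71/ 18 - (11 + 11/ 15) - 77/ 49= -12197/ 630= -19.36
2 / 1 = 2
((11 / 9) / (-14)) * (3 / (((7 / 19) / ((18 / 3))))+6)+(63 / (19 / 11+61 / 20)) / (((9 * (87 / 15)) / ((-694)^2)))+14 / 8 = 2180600687627 / 17921652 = 121674.09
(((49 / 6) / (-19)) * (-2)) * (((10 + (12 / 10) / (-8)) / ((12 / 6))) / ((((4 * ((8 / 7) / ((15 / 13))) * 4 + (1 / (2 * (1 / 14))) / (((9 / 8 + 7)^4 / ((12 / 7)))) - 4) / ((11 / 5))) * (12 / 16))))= 530721216025 / 506418516888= 1.05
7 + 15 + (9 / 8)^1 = 185 / 8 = 23.12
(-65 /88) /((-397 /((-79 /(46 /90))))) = -231075 /803528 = -0.29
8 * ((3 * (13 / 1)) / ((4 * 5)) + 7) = 358 / 5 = 71.60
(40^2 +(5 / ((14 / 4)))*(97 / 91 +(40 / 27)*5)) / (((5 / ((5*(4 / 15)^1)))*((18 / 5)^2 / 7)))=138632950 / 597051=232.20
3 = 3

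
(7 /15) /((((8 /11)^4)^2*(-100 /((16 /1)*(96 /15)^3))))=-1500512167 /6000000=-250.09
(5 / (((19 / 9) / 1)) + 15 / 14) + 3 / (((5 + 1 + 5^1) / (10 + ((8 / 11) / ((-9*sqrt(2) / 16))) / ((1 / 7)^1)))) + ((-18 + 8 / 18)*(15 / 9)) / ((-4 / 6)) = 1318175 / 26334 - 448*sqrt(2) / 363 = 48.31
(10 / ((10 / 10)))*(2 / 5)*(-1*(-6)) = 24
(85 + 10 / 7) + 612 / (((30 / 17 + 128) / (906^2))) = 29890589419 / 7721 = 3871336.54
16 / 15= 1.07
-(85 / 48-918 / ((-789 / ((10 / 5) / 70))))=-797113 / 441840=-1.80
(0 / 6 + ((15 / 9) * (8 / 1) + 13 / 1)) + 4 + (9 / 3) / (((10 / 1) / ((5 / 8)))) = 1465 / 48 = 30.52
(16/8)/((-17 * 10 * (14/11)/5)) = -11/238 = -0.05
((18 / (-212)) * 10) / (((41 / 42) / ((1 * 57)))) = -107730 / 2173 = -49.58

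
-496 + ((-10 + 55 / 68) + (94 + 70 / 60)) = -83645 / 204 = -410.02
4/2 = 2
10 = 10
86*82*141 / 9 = 331444 / 3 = 110481.33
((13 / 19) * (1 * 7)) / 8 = 91 / 152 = 0.60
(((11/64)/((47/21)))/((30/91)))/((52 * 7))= 77/120320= 0.00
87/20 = 4.35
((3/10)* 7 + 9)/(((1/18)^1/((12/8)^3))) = 26973/40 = 674.32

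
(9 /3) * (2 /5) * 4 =24 /5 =4.80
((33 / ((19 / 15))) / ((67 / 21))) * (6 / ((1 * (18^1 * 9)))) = 385 / 1273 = 0.30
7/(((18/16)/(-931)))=-52136/9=-5792.89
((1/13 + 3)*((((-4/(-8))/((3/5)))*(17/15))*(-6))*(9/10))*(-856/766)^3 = 21.90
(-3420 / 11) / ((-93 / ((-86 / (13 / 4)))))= -392160 / 4433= -88.46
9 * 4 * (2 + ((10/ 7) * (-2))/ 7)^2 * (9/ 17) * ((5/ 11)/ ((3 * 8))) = 410670/ 448987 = 0.91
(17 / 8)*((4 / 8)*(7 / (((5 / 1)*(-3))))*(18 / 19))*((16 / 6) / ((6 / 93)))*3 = -58.25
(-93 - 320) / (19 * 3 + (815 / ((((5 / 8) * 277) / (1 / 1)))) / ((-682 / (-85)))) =-5572963 / 777067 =-7.17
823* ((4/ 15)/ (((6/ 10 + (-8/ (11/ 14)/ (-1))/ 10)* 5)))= 36212/ 1335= 27.13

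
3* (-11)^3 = -3993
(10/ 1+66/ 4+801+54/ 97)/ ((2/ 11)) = 1767073/ 388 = 4554.31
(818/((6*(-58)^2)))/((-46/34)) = -0.03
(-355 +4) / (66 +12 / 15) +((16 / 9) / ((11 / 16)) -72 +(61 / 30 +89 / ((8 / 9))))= 18179489 / 661320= 27.49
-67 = -67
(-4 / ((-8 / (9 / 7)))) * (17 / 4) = 153 / 56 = 2.73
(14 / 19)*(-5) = -70 / 19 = -3.68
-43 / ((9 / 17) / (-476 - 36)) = 374272 / 9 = 41585.78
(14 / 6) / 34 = 0.07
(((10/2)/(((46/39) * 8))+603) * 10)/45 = 74033/552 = 134.12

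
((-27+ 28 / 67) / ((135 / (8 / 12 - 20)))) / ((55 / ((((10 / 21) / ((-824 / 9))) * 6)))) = -51649 / 23911965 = -0.00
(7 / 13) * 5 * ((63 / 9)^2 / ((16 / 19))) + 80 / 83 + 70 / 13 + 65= 3936315 / 17264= 228.01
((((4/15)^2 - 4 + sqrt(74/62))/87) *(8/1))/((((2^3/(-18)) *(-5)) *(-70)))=884/380625 - 3 *sqrt(1147)/157325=0.00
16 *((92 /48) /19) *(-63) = -101.68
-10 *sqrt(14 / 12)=-5 *sqrt(42) / 3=-10.80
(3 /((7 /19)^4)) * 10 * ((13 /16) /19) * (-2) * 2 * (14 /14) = -1337505 /4802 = -278.53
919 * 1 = 919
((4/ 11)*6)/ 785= 0.00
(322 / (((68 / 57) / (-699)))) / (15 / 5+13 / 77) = -493933671 / 8296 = -59538.77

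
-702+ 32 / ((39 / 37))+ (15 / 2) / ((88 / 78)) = -2282257 / 3432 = -664.99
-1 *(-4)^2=-16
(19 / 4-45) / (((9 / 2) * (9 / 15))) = -805 / 54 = -14.91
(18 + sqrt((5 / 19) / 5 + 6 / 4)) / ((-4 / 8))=-36-sqrt(2242) / 19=-38.49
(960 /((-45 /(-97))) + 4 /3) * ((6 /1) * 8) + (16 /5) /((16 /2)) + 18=497052 /5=99410.40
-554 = -554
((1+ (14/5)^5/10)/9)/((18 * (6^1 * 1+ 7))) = 284537/32906250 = 0.01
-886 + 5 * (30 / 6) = -861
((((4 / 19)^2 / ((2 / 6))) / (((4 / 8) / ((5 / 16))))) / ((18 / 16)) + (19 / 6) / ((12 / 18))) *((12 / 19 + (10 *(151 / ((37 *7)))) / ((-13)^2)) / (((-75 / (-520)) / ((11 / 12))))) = 63666492857 / 3117724155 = 20.42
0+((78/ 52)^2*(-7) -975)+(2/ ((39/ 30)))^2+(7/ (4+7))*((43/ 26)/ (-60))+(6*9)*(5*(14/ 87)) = -6113199467/ 6469320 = -944.95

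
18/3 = 6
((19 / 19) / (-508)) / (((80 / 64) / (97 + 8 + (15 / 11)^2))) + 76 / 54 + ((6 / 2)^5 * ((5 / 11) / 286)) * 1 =17533459 / 10787634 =1.63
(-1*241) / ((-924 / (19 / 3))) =4579 / 2772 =1.65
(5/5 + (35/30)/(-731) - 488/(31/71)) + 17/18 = -227552950/203949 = -1115.73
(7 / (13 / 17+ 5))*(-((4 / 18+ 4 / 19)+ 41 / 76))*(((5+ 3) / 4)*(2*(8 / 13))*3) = -340 / 39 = -8.72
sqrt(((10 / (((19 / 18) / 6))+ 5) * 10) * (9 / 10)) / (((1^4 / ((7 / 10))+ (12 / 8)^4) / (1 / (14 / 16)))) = 1920 * sqrt(893) / 13813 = 4.15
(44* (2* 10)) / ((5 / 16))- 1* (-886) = 3702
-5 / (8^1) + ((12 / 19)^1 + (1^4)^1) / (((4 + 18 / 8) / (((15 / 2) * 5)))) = 1393 / 152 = 9.16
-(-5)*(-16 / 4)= -20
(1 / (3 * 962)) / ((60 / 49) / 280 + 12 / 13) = 0.00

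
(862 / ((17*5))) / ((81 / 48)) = 13792 / 2295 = 6.01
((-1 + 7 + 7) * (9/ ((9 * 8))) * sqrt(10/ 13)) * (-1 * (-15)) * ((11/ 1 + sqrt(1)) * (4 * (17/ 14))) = 765 * sqrt(130)/ 7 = 1246.05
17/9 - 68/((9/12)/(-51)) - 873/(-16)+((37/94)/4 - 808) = 26209417/6768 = 3872.55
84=84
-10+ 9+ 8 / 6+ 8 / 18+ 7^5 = 151270 / 9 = 16807.78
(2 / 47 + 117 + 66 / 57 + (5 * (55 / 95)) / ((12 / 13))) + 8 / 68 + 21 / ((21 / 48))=30869785 / 182172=169.45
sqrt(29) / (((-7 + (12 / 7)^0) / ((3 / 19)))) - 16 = -16 - sqrt(29) / 38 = -16.14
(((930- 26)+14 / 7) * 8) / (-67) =-7248 / 67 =-108.18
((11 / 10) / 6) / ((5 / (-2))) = -11 / 150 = -0.07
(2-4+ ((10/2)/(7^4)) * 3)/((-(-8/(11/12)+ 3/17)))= -895169/3839199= -0.23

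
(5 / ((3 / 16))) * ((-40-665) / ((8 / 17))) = -39950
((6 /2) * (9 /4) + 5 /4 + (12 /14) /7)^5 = 9986547231968 /282475249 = 35353.71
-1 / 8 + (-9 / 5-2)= -157 / 40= -3.92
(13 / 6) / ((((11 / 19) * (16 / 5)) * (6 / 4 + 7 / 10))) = 0.53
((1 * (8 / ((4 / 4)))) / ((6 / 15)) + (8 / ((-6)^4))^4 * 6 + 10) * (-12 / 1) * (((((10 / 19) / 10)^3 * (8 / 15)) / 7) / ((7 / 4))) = -55099802896 / 24112692512685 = -0.00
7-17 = -10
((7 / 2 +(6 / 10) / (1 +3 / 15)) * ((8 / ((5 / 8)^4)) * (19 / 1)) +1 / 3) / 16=7471729 / 30000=249.06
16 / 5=3.20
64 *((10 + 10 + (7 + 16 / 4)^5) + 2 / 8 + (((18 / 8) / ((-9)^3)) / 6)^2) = 608710159441 / 59049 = 10308560.00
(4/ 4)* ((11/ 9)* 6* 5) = 110/ 3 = 36.67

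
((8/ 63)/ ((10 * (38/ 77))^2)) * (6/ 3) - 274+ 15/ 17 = -377113276/ 1380825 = -273.11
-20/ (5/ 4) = -16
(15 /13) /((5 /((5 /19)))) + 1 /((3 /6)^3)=1991 /247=8.06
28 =28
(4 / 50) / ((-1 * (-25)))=0.00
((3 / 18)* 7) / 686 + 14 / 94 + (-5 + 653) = 17912291 / 27636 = 648.15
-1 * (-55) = 55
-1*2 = -2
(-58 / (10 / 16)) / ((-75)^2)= -464 / 28125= -0.02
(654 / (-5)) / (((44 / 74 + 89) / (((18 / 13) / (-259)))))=3924 / 502775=0.01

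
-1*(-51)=51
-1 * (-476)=476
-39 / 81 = -13 / 27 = -0.48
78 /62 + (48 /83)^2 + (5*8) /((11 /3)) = 29368125 /2349149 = 12.50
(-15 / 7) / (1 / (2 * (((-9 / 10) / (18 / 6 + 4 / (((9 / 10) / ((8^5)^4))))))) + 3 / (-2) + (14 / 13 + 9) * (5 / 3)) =31590 / 41966342767689229725493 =0.00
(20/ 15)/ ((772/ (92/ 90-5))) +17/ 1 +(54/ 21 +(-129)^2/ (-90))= -60309409/ 364770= -165.34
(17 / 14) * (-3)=-51 / 14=-3.64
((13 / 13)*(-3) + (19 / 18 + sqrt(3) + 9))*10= 10*sqrt(3) + 635 / 9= 87.88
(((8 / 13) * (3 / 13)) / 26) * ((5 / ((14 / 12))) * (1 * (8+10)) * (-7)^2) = 45360 / 2197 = 20.65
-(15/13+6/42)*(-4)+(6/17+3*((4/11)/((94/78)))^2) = 2403610106/413496083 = 5.81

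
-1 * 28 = -28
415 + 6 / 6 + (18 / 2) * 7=479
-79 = -79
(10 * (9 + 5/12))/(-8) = -11.77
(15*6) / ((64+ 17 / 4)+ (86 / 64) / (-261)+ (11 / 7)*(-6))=1052352 / 687727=1.53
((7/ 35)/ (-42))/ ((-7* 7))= 1/ 10290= 0.00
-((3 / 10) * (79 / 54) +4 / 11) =-1589 / 1980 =-0.80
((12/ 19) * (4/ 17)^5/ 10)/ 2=3072/ 134886415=0.00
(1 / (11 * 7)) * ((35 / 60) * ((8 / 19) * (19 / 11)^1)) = 2 / 363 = 0.01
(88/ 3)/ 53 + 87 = 13921/ 159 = 87.55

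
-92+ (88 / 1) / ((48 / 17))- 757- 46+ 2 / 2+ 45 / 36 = -10339 / 12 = -861.58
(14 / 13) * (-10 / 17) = -140 / 221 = -0.63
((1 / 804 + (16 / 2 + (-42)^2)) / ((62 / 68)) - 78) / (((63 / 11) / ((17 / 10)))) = 4347315599 / 7851060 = 553.72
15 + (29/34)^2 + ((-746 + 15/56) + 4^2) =-11555451/16184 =-714.00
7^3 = 343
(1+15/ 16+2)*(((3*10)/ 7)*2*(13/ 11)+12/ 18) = 3741/ 88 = 42.51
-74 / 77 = -0.96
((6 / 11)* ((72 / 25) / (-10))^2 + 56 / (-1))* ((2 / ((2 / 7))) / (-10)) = 33660284 / 859375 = 39.17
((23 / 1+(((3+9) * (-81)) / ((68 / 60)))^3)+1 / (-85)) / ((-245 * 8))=1106915642521 / 3439100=321862.01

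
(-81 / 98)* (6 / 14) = -243 / 686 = -0.35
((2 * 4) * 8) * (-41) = -2624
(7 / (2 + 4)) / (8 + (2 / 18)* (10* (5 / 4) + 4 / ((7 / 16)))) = 0.11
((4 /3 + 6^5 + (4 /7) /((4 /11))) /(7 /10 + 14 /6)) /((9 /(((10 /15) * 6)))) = 6534280 /5733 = 1139.77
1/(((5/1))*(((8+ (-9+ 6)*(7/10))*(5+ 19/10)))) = 20/4071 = 0.00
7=7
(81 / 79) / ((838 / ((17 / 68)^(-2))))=648 / 33101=0.02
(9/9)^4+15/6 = 7/2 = 3.50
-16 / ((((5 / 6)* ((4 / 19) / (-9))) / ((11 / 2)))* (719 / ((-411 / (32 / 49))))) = -113644377 / 28760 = -3951.47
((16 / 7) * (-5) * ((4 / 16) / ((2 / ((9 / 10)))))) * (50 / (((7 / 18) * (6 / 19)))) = -25650 / 49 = -523.47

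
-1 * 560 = -560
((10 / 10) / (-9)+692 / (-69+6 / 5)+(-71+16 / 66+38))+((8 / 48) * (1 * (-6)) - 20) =-716809 / 11187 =-64.08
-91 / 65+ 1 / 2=-9 / 10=-0.90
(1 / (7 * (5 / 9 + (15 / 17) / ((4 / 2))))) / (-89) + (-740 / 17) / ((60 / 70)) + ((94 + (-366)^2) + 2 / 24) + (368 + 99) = 5212325154451 / 38763060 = 134466.30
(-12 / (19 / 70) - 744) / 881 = -14976 / 16739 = -0.89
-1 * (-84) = 84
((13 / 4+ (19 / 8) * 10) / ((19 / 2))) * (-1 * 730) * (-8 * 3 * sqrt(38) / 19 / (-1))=-946080 * sqrt(38) / 361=-16155.20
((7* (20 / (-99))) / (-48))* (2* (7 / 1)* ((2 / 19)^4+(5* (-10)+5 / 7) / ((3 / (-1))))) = 6.78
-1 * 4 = -4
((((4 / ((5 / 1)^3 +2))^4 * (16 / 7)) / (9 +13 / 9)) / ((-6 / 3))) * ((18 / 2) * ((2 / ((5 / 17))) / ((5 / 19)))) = -53581824 / 2139689672225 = -0.00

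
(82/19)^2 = 6724/361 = 18.63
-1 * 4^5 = -1024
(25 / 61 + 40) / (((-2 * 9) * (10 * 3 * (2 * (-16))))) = 493 / 210816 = 0.00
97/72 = 1.35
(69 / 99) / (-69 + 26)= -23 / 1419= -0.02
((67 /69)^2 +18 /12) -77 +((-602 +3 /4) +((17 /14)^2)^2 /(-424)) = -52408562282297 /77548996224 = -675.81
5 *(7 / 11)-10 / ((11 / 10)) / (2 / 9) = -415 / 11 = -37.73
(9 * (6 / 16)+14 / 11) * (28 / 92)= 2863 / 2024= 1.41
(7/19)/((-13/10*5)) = -14/247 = -0.06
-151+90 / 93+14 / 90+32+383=369847 / 1395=265.12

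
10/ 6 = 5/ 3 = 1.67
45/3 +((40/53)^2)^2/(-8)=14.96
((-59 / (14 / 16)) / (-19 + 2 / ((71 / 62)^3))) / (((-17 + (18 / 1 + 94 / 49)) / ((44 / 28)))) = 168933992 / 82207489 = 2.05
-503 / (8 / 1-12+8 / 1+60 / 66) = -5533 / 54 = -102.46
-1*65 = -65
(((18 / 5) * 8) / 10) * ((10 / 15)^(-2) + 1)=234 / 25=9.36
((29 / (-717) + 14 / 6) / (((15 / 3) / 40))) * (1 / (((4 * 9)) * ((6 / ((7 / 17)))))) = 3836 / 109701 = 0.03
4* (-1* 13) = -52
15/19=0.79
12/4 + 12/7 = 33/7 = 4.71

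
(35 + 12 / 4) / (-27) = -38 / 27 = -1.41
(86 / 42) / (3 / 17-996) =-731 / 355509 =-0.00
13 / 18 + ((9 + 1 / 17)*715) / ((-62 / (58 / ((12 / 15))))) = -35919962 / 4743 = -7573.26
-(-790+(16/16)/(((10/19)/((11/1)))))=7691/10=769.10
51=51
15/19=0.79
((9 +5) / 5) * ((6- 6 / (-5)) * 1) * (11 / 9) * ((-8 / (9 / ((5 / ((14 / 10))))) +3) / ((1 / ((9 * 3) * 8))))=-23232 / 25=-929.28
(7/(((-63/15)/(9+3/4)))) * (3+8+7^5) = -546585/2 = -273292.50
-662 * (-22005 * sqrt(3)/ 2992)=7283655 * sqrt(3)/ 1496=8432.93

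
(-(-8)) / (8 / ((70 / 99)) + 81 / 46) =0.61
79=79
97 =97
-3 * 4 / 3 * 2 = -8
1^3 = 1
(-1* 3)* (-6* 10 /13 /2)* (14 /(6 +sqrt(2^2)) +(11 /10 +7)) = 1773 /26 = 68.19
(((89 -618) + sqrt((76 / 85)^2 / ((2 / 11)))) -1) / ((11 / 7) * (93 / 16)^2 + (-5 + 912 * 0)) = -10.98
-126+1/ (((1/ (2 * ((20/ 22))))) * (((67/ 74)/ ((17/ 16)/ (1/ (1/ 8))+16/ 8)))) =-1435287/ 11792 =-121.72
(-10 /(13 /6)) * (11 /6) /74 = -55 /481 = -0.11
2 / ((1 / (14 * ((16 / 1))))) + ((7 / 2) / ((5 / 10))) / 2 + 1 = 905 / 2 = 452.50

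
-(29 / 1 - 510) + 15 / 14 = 6749 / 14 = 482.07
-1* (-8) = 8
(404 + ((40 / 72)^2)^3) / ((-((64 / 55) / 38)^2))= -234477193532725 / 544195584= -430869.34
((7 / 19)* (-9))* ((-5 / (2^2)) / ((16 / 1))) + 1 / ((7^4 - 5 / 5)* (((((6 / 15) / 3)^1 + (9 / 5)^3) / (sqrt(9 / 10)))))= 3* sqrt(10) / 143168 + 315 / 1216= 0.26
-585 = -585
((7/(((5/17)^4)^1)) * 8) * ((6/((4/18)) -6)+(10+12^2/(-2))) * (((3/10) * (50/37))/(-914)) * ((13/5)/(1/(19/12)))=5920720169/10568125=560.24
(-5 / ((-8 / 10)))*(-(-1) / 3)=25 / 12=2.08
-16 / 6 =-8 / 3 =-2.67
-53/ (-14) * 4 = 106/ 7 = 15.14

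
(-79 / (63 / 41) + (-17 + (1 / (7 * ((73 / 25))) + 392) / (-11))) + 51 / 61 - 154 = -793754770 / 3085929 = -257.22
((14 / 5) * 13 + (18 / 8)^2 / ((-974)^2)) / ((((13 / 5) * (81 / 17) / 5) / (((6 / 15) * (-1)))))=-5.88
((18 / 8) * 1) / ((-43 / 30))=-135 / 86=-1.57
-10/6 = -5/3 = -1.67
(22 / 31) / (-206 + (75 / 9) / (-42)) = -2772 / 805411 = -0.00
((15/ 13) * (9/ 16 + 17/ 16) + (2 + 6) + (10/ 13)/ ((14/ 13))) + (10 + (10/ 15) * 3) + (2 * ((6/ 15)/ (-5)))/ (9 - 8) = 31401/ 1400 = 22.43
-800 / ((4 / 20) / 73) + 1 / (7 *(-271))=-553924001 / 1897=-292000.00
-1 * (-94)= 94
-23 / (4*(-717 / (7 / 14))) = 23 / 5736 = 0.00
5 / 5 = 1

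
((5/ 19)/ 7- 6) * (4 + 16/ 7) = -34892/ 931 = -37.48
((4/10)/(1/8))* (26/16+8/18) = 298/45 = 6.62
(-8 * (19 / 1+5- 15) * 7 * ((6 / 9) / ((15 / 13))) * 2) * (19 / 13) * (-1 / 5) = 4256 / 25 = 170.24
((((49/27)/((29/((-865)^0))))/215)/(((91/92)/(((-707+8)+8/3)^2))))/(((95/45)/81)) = 8431095372/1540045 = 5474.58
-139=-139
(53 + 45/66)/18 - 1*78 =-75.02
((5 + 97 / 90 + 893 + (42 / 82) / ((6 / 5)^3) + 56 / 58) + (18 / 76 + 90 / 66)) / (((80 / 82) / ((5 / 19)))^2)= 1102734543721 / 16804001280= 65.62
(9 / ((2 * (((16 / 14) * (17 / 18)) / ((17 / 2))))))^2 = 321489 / 256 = 1255.82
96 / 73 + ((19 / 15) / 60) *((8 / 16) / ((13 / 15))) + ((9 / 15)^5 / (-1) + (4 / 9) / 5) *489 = 160601041 / 23725000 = 6.77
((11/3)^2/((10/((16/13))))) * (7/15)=0.77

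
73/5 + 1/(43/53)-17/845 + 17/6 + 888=39531569/43602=906.65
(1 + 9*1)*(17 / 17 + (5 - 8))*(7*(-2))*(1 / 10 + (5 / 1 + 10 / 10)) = 1708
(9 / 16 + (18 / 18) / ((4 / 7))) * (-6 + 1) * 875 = -161875 / 16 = -10117.19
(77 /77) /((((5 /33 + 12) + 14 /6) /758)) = 52.33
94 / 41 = 2.29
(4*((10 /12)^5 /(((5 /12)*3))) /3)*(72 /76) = 625 /1539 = 0.41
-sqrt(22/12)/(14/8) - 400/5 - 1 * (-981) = 900.23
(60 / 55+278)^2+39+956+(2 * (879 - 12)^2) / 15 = 108362721 / 605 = 179111.94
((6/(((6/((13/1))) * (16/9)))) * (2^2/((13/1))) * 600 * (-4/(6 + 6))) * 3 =-1350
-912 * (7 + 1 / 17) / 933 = -36480 / 5287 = -6.90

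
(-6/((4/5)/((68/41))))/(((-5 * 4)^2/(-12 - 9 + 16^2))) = -2397/328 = -7.31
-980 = -980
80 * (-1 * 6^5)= -622080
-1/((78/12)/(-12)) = 24/13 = 1.85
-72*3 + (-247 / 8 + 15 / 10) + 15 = -1843 / 8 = -230.38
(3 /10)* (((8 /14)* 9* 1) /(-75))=-18 /875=-0.02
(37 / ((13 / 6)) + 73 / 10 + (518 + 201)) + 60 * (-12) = 3039 / 130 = 23.38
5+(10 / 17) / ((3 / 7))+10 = 835 / 51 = 16.37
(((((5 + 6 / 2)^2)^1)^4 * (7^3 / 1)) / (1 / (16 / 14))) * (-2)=-13153337344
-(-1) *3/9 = 0.33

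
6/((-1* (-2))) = 3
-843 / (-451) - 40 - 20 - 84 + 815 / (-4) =-623969 / 1804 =-345.88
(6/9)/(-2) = -1/3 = -0.33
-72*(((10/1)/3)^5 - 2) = -796112/27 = -29485.63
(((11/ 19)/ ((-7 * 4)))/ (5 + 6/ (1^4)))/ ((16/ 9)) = -9/ 8512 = -0.00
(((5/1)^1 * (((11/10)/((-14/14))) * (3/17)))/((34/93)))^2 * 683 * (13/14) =83629178919/18708704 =4470.07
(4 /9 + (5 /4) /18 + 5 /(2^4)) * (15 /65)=119 /624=0.19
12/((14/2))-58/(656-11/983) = 7338946/4513859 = 1.63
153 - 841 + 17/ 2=-1359/ 2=-679.50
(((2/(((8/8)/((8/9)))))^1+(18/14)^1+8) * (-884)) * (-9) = 616148/7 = 88021.14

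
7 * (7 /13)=49 /13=3.77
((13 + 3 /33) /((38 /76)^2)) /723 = 192 /2651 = 0.07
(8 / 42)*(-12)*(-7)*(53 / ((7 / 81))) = 68688 / 7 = 9812.57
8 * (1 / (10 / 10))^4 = 8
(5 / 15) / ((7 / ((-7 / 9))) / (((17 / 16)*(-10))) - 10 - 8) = -85 / 4374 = -0.02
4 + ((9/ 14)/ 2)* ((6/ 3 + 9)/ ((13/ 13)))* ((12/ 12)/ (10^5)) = 11200099/ 2800000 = 4.00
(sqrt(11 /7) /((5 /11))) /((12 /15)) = 11*sqrt(77) /28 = 3.45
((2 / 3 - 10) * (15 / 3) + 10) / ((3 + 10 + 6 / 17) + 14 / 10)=-425 / 171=-2.49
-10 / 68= -5 / 34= -0.15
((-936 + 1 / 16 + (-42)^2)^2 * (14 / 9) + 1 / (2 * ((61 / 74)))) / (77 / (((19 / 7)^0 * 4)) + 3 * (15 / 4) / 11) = 52613.82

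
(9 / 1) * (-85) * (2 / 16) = -765 / 8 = -95.62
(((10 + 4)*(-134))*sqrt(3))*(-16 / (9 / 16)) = 480256*sqrt(3) / 9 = 92425.31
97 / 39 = 2.49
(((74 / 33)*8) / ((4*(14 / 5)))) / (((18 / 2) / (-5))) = -1850 / 2079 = -0.89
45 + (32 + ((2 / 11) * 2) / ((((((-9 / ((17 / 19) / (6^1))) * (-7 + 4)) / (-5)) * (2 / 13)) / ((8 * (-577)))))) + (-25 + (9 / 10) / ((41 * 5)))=12261177761 / 34704450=353.30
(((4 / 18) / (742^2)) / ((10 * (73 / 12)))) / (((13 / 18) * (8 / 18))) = 27 / 1306213090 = 0.00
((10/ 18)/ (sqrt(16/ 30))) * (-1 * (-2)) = 5 * sqrt(30)/ 18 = 1.52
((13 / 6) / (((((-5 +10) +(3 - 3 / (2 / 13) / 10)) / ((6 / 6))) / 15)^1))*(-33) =-1950 / 11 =-177.27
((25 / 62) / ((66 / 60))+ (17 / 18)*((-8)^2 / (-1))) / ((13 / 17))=-78.56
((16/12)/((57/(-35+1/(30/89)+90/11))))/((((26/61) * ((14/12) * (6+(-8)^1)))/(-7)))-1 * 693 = -85209776/122265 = -696.93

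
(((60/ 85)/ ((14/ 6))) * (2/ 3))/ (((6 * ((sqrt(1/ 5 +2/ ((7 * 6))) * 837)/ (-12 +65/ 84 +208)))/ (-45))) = -82645 * sqrt(2730)/ 6042582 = -0.71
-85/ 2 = -42.50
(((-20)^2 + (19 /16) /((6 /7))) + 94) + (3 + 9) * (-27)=171.39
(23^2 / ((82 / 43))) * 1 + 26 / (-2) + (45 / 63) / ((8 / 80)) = 155867 / 574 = 271.55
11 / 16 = 0.69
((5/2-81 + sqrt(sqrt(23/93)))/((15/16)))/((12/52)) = -16328/45 + 208 *23^(1/4) *93^(3/4)/4185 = -359.58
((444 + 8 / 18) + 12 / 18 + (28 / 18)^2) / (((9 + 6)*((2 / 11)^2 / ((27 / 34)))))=438625 / 612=716.71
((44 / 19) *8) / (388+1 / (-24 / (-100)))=2112 / 44707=0.05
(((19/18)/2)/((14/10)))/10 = 19/504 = 0.04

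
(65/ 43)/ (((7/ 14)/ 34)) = 4420/ 43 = 102.79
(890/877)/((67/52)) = 46280/58759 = 0.79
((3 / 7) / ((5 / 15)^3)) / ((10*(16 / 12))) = 243 / 280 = 0.87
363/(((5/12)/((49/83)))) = 213444/415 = 514.32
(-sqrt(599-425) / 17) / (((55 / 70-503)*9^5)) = 0.00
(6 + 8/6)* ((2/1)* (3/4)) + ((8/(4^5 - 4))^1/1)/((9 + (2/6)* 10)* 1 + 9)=29921/2720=11.00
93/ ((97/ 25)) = 2325/ 97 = 23.97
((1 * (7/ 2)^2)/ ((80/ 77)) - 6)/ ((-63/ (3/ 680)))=-109/ 268800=-0.00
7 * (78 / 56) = 39 / 4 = 9.75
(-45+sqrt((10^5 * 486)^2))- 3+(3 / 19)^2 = 17544582681 / 361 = 48599952.02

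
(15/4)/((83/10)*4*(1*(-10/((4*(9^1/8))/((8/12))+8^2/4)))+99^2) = 1365/3562252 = 0.00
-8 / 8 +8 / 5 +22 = 113 / 5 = 22.60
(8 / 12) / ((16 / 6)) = 1 / 4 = 0.25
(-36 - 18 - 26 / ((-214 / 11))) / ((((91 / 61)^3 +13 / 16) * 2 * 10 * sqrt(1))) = -1023230348 / 1605844123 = -0.64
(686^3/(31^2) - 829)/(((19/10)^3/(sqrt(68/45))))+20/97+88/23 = 8996/2231+128812874800 * sqrt(85)/19774497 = 60060.98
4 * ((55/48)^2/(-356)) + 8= 1637423/205056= 7.99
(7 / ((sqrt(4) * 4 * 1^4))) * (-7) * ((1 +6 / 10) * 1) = -49 / 5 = -9.80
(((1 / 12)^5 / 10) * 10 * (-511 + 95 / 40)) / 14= -4069 / 27869184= -0.00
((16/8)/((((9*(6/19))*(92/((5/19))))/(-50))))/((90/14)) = -175/11178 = -0.02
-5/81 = -0.06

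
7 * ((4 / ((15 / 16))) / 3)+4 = 628 / 45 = 13.96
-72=-72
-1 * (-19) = 19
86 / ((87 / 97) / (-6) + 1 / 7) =-116788 / 9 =-12976.44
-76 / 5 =-15.20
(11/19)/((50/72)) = 396/475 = 0.83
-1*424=-424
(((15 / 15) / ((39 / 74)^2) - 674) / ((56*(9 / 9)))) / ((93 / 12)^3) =-8157424 / 317184777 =-0.03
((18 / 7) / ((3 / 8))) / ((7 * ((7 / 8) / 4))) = 1536 / 343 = 4.48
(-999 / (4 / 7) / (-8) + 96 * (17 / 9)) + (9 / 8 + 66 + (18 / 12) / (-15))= 224107 / 480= 466.89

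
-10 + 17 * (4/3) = 38/3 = 12.67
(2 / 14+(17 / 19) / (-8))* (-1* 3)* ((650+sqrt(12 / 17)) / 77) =-2925 / 3724- 9* sqrt(51) / 63308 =-0.79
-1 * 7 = -7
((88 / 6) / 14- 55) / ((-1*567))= 1133 / 11907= 0.10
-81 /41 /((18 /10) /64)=-70.24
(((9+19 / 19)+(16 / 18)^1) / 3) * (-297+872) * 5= 281750 / 27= 10435.19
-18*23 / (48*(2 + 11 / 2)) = -23 / 20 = -1.15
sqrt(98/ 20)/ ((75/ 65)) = 91*sqrt(10)/ 150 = 1.92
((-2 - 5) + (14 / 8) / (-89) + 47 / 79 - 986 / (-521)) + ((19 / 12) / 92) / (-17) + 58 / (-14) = -8.68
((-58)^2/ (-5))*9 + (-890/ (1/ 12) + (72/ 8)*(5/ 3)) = -83601/ 5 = -16720.20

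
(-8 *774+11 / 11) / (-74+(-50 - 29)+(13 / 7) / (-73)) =3163601 / 78196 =40.46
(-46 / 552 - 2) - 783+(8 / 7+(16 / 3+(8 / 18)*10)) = -195089 / 252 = -774.16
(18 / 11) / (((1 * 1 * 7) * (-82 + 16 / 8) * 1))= -9 / 3080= -0.00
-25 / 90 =-5 / 18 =-0.28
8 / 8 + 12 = 13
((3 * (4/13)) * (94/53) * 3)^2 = 11451456/474721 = 24.12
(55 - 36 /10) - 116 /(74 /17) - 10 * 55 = -97171 /185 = -525.25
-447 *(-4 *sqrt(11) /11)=1788 *sqrt(11) /11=539.10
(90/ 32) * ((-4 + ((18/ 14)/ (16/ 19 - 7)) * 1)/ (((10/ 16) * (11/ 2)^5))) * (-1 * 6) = 330912/ 14655641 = 0.02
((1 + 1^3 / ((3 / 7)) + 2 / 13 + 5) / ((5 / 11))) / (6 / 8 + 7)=14564 / 6045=2.41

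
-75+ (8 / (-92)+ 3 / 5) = -8566 / 115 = -74.49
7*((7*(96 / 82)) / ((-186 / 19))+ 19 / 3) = 146699 / 3813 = 38.47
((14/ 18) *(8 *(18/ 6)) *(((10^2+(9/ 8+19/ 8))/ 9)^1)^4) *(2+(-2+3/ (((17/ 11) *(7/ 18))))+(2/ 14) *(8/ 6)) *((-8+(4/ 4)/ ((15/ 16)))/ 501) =-5384140840/ 229959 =-23413.48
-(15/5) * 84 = -252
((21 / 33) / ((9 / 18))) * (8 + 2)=140 / 11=12.73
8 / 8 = 1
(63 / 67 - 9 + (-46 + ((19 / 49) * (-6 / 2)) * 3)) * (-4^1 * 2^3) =6045920 / 3283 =1841.58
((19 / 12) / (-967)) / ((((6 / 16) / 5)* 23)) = -190 / 200169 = -0.00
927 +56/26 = 12079/13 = 929.15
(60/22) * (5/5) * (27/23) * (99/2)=3645/23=158.48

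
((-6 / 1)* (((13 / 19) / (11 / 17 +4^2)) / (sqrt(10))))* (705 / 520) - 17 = -17 - 7191* sqrt(10) / 215080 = -17.11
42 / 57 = 14 / 19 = 0.74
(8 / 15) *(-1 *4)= -32 / 15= -2.13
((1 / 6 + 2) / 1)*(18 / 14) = 39 / 14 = 2.79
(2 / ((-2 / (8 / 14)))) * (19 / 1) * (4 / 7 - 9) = 4484 / 49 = 91.51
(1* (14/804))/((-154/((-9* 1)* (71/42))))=71/41272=0.00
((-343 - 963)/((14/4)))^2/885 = 6822544/43365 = 157.33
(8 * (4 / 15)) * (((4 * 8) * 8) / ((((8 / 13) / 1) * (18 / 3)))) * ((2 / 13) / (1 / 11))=11264 / 45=250.31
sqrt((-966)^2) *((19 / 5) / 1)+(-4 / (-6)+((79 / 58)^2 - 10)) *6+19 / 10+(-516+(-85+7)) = 12757261 / 4205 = 3033.83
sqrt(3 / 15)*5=sqrt(5)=2.24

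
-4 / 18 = -2 / 9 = -0.22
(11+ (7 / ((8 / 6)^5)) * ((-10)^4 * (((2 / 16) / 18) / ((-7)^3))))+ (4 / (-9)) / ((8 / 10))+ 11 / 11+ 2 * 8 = 12241597 / 451584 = 27.11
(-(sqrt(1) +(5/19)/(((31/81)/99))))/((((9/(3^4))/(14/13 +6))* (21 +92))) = -33686352/865241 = -38.93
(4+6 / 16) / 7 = 5 / 8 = 0.62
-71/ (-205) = 71/ 205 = 0.35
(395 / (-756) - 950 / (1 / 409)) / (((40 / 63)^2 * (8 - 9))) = 1233725619 / 1280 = 963848.14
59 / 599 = 0.10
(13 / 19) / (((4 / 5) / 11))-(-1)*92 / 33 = 30587 / 2508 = 12.20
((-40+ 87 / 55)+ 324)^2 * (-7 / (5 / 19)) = -32812409917 / 15125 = -2169415.53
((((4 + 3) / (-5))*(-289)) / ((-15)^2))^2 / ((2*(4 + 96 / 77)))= 315124733 / 1022625000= 0.31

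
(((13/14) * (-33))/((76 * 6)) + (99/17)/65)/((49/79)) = 4159903/115220560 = 0.04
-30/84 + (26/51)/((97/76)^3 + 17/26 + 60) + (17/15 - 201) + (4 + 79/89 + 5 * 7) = -173683353281127/1083299905450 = -160.33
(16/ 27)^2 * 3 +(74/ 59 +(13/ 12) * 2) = 128299/ 28674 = 4.47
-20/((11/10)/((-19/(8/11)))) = 475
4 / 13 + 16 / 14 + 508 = 46360 / 91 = 509.45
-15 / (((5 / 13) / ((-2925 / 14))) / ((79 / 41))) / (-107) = -9011925 / 61418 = -146.73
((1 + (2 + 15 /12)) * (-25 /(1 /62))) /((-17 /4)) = 1550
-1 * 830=-830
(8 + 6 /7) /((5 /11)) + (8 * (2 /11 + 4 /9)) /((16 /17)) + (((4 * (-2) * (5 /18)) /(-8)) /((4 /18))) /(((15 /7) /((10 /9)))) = 529253 /20790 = 25.46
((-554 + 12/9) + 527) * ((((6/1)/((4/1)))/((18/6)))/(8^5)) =-77/196608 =-0.00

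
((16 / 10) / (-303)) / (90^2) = -2 / 3067875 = -0.00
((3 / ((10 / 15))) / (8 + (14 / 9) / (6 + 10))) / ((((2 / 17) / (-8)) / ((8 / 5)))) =-176256 / 2915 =-60.47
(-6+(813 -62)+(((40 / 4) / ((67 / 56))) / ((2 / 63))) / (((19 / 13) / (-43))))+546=-8217317 / 1273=-6455.08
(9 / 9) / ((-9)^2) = 1 / 81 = 0.01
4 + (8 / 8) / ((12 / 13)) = 61 / 12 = 5.08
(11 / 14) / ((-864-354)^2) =11 / 20769336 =0.00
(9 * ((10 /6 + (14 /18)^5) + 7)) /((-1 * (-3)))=528565 /19683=26.85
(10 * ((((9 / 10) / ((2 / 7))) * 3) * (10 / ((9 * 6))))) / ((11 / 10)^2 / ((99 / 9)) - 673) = -0.03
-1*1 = -1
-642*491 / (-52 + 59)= -315222 / 7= -45031.71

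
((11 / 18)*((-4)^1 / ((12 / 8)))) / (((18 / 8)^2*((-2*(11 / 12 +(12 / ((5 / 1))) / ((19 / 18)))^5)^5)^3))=182027829830658261346933371435731375698694676648934300275909291938343007679182763165143510897320113331054516992667603429079642636912389799832878841856000000000000000000000000000000000000000000000000000000000000000000000000000 / 1136966265534881449794655828870260752950458279584992051040599291287527112741324505274813729032392040245049674953235705234455477782000135320725557214492025900804070508206614368403919049944484277594184523460007149536519432312646963389824489783536266638038869559765955693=0.00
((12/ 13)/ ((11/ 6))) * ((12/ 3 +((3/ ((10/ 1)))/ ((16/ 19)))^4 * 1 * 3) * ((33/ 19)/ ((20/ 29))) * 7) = 1118591151111/ 31129600000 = 35.93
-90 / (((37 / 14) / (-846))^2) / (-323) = 12625230240 / 442187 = 28551.79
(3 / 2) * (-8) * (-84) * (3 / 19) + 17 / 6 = 18467 / 114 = 161.99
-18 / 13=-1.38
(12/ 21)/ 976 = 1/ 1708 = 0.00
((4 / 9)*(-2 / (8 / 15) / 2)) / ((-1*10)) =1 / 12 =0.08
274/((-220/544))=-37264/55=-677.53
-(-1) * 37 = 37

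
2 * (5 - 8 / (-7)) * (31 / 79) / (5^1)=2666 / 2765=0.96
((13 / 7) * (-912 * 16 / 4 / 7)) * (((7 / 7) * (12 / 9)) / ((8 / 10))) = -79040 / 49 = -1613.06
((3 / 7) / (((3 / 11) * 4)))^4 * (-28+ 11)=-0.40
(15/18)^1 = 5/6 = 0.83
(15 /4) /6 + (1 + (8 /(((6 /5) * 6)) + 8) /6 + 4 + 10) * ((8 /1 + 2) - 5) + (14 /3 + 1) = 19199 /216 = 88.88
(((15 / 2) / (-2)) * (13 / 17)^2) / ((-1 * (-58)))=-2535 / 67048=-0.04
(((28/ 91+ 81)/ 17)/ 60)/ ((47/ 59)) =0.10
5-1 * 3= 2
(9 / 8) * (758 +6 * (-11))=1557 / 2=778.50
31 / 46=0.67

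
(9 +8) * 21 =357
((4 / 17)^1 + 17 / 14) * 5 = 1725 / 238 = 7.25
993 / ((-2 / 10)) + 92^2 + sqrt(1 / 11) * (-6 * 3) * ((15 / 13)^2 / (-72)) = 225 * sqrt(11) / 7436 + 3499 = 3499.10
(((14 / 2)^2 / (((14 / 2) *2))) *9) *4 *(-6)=-756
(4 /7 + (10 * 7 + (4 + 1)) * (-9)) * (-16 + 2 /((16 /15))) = 533473 /56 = 9526.30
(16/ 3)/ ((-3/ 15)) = -80/ 3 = -26.67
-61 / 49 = -1.24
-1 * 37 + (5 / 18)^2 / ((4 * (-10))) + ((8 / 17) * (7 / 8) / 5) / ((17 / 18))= -138261913 / 3745440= -36.91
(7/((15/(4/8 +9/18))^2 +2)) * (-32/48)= -14/681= -0.02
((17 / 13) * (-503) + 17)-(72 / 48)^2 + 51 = -30785 / 52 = -592.02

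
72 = 72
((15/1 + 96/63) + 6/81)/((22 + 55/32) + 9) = 100384/197883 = 0.51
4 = 4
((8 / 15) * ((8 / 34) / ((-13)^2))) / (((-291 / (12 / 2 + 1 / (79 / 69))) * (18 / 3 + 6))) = -1448 / 990710955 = -0.00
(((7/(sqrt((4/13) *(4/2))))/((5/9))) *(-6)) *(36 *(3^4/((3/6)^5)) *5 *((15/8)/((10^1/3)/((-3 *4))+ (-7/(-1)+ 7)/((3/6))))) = -297606960 *sqrt(26)/499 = -3041089.57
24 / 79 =0.30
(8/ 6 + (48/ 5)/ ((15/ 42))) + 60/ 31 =70096/ 2325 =30.15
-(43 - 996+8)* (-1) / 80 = -189 / 16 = -11.81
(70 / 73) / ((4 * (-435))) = -7 / 12702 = -0.00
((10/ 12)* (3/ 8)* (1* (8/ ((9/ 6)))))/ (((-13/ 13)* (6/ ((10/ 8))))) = -25/ 72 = -0.35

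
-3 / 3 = -1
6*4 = 24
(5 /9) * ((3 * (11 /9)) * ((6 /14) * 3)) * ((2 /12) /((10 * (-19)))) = -11 /4788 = -0.00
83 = 83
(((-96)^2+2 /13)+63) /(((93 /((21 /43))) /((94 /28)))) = 5669563 /34658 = 163.59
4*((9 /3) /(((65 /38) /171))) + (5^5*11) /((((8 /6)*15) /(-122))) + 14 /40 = -208487.52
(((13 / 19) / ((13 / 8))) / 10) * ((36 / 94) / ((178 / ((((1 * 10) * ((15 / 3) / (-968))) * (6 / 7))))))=-270 / 67317019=-0.00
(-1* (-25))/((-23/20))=-21.74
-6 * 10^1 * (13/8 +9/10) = -303/2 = -151.50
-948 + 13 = -935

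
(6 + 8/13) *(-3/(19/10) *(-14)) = 36120/247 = 146.23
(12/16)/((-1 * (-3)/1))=1/4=0.25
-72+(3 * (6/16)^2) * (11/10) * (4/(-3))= -11619/160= -72.62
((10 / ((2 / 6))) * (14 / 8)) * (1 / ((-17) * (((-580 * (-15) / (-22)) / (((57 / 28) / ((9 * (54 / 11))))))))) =2299 / 6389280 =0.00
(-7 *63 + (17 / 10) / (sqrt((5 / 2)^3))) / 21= -21 + 17 *sqrt(10) / 2625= -20.98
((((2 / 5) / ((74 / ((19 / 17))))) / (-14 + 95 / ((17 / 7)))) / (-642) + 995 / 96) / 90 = 8410202371 / 73029297600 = 0.12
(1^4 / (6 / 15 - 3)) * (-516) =2580 / 13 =198.46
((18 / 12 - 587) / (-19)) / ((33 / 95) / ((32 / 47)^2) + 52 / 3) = 8993280 / 5277251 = 1.70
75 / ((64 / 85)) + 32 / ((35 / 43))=311189 / 2240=138.92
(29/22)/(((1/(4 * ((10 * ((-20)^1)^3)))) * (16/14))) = -4060000/11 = -369090.91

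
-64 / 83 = -0.77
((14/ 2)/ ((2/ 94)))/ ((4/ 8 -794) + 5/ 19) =-12502/ 30143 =-0.41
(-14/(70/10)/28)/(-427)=1/5978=0.00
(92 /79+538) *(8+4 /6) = 369148 /79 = 4672.76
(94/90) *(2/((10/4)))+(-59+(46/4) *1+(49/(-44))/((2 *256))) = -236543761/5068800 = -46.67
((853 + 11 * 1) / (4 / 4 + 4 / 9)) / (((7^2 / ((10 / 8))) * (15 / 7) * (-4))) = -162 / 91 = -1.78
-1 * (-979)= 979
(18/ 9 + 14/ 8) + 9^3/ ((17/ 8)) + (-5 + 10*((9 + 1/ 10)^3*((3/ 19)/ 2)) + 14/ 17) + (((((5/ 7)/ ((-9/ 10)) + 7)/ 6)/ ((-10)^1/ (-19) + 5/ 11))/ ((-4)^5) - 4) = 119635046898439/ 128149862400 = 933.56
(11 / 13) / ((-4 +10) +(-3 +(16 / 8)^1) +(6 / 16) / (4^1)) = 0.17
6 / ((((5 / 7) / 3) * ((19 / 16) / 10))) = 4032 / 19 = 212.21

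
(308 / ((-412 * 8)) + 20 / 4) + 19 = 19699 / 824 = 23.91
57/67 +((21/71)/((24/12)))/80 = 648927/761120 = 0.85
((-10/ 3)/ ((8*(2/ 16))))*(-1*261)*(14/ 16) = 3045/ 4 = 761.25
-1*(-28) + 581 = 609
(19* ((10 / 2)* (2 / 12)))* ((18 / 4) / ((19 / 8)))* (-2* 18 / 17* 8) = -8640 / 17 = -508.24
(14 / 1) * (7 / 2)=49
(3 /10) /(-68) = -3 /680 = -0.00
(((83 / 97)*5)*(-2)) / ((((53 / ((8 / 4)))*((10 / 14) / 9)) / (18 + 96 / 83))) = -7560 / 97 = -77.94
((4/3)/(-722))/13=-2/14079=-0.00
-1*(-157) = 157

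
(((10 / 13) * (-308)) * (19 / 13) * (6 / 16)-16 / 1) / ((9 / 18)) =-49298 / 169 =-291.70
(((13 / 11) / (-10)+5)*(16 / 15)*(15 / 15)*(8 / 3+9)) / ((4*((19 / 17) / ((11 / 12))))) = 12.46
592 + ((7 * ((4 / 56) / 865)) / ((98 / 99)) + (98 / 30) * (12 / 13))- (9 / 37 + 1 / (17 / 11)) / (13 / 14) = 12670129987 / 21328132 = 594.06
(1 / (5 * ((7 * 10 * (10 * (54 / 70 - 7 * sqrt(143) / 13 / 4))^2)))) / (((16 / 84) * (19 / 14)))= 141582168 * sqrt(143) / 24578181637655 + 10860879939 / 122890908188275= 0.00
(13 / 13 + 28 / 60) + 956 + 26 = 14752 / 15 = 983.47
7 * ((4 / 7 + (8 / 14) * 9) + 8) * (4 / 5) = 76.80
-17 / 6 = -2.83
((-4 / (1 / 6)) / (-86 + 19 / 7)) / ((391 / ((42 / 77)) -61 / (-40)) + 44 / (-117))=786240 / 1958971531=0.00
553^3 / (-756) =-24158911 / 108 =-223693.62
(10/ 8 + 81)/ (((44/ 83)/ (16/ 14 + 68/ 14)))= 81921/ 88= 930.92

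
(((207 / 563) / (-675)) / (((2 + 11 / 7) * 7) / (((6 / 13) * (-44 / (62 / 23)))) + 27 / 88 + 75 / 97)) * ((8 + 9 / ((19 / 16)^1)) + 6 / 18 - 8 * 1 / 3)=681847144 / 211550129745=0.00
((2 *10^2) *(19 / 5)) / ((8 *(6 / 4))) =190 / 3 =63.33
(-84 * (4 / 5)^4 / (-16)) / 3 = 448 / 625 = 0.72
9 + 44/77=67/7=9.57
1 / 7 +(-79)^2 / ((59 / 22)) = 961173 / 413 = 2327.30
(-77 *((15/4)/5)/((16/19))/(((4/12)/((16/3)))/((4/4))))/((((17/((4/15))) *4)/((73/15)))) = -106799/5100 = -20.94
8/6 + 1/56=1.35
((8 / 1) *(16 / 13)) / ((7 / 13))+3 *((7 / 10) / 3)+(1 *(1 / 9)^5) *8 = 78476681 / 4133430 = 18.99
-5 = -5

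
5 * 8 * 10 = 400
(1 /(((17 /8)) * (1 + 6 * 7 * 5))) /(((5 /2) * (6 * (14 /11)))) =44 /376635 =0.00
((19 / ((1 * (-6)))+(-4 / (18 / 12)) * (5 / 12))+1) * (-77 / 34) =7.42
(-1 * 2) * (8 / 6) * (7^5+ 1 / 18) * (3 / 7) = -1210108 / 63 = -19208.06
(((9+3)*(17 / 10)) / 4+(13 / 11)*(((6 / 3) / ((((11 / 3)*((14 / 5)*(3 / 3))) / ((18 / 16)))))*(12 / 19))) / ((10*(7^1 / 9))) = 1905903 / 2816275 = 0.68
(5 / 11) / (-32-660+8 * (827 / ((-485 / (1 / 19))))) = -46075 / 70217356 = -0.00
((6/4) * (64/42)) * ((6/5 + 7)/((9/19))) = 12464/315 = 39.57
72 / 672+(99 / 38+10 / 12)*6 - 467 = -446.26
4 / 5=0.80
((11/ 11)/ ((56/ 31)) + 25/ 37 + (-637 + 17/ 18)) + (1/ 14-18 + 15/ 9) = -1734499/ 2664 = -651.09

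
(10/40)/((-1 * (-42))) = 1/168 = 0.01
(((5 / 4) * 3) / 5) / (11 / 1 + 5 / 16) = 12 / 181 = 0.07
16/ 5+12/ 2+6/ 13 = 628/ 65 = 9.66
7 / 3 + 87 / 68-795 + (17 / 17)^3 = -161239 / 204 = -790.39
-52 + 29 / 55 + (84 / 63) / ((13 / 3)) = -51.17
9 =9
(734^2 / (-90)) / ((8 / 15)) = -11224.08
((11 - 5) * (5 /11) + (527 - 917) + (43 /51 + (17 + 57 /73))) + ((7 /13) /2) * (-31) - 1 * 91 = -498310697 /1064778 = -467.99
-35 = -35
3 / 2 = 1.50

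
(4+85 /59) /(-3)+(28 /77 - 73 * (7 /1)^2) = -2322414 /649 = -3578.45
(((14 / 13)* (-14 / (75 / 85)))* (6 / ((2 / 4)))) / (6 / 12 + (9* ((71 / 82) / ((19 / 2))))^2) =-16175953696 / 92526395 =-174.83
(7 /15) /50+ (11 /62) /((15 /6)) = 1867 /23250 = 0.08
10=10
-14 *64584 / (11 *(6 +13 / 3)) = -2712528 / 341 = -7954.63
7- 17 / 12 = 5.58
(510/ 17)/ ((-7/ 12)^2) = 4320/ 49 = 88.16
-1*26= -26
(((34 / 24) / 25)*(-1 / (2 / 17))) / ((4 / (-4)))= 289 / 600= 0.48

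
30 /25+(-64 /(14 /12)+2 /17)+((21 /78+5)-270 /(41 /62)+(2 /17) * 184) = -275854101 /634270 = -434.92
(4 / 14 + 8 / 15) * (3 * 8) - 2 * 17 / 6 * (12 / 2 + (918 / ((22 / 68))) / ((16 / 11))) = -1549603 / 140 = -11068.59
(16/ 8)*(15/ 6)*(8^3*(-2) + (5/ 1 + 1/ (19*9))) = -5094.97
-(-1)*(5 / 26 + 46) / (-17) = -1201 / 442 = -2.72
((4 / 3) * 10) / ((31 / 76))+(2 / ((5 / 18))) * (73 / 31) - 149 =-46201 / 465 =-99.36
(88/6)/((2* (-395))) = -22/1185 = -0.02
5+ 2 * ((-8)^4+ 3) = 8203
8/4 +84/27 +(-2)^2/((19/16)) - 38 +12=-2996/171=-17.52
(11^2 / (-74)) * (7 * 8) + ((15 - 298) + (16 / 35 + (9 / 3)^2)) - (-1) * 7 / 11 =-5191933 / 14245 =-364.47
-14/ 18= -7/ 9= -0.78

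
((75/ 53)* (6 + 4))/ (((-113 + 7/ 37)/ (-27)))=374625/ 110611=3.39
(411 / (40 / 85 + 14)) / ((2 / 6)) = 6987 / 82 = 85.21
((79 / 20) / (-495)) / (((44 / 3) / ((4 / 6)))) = -0.00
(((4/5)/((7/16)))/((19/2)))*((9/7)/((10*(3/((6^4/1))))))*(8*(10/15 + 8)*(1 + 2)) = 51757056/23275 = 2223.72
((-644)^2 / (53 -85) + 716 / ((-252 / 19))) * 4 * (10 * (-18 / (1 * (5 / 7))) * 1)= 13118600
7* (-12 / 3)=-28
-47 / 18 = -2.61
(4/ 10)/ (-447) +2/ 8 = 2227/ 8940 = 0.25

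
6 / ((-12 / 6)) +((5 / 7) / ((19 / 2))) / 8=-1591 / 532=-2.99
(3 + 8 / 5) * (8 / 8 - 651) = -2990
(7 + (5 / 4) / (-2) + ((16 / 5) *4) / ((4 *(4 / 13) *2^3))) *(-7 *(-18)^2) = -174069 / 10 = -17406.90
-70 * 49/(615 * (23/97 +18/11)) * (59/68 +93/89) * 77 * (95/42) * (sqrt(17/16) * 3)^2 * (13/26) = -4426860428375/933676928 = -4741.32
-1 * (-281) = 281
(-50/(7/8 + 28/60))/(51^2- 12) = -2000/138943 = -0.01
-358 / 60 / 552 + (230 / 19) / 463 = 2234137 / 145678320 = 0.02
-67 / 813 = -0.08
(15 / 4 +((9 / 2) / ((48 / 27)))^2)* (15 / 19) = 156015 / 19456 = 8.02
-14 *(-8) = 112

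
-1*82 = -82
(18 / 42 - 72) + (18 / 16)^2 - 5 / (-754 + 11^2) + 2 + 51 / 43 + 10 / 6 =-798045995 / 12194112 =-65.45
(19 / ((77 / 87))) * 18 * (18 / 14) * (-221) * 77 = -59180706 / 7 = -8454386.57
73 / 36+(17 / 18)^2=473 / 162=2.92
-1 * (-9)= 9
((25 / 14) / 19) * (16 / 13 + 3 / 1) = 1375 / 3458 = 0.40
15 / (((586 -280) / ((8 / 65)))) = 4 / 663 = 0.01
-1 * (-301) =301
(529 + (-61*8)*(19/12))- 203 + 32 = -414.67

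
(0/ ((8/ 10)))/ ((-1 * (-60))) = 0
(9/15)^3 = 0.22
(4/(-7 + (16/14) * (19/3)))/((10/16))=672/25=26.88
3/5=0.60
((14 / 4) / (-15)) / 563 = -7 / 16890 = -0.00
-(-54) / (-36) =-3 / 2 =-1.50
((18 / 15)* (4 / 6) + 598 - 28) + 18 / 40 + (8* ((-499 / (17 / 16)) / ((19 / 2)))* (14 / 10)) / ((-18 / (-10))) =3065663 / 11628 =263.64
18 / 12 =3 / 2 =1.50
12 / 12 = 1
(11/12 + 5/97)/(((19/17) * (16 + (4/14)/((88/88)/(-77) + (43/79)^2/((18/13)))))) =33308132249/669840826992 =0.05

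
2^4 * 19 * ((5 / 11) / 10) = 152 / 11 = 13.82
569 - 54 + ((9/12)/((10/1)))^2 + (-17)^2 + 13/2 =1296809/1600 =810.51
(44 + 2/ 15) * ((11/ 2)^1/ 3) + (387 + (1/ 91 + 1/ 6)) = 3833647/ 8190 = 468.09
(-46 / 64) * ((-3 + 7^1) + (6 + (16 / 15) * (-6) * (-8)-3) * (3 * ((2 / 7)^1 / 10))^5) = -24161577119 / 8403500000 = -2.88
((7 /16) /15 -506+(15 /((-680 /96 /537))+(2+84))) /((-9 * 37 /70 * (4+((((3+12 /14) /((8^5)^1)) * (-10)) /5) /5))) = 3187762063360 /38954467539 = 81.83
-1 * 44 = -44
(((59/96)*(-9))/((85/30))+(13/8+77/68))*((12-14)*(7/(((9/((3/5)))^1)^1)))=-0.75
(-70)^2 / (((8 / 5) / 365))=2235625 / 2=1117812.50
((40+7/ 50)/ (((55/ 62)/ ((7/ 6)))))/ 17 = 145173/ 46750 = 3.11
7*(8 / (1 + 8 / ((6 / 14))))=168 / 59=2.85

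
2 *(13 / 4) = 13 / 2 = 6.50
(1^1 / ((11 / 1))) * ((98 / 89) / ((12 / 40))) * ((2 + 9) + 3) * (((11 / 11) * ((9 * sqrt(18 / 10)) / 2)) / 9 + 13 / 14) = 1372 * sqrt(5) / 979 + 12740 / 2937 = 7.47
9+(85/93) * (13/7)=6964/651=10.70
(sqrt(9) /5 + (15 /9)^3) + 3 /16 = 11701 /2160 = 5.42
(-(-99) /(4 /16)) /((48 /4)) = 33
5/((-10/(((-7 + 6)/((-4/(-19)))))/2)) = 19/4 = 4.75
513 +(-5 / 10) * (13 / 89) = 512.93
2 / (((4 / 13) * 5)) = 13 / 10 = 1.30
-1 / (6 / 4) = -2 / 3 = -0.67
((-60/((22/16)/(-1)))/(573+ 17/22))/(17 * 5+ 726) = 960/10237253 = 0.00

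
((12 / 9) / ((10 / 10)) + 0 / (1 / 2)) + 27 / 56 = 305 / 168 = 1.82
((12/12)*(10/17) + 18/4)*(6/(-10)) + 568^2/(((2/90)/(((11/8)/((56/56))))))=3393600681/170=19962356.95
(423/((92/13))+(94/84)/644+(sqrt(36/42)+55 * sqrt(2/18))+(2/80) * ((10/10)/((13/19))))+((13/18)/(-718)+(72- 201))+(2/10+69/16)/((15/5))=-186901199197/3786990480+sqrt(42)/7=-48.43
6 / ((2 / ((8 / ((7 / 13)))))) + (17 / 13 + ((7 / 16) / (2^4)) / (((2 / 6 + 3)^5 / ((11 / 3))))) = 106880567567 / 2329600000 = 45.88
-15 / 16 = -0.94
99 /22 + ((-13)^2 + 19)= 385 /2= 192.50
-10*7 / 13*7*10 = -4900 / 13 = -376.92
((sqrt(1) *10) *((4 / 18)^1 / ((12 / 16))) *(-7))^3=-175616000 / 19683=-8922.22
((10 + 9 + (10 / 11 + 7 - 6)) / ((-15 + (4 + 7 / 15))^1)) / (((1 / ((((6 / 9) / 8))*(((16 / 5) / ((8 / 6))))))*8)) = -345 / 6952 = -0.05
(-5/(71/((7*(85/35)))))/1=-85/71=-1.20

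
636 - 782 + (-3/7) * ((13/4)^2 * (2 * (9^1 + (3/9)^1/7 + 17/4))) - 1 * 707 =-1526277/1568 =-973.39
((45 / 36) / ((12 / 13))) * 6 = 8.12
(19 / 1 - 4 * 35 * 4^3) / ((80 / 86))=-384463 / 40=-9611.58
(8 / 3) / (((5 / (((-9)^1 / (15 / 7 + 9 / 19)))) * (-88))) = 133 / 6380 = 0.02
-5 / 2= -2.50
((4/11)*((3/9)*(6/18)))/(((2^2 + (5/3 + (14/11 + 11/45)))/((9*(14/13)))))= 90/1651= 0.05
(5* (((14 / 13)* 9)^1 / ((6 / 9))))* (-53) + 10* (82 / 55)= -548803 / 143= -3837.78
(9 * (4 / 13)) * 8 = 288 / 13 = 22.15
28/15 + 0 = 1.87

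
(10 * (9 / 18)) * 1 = 5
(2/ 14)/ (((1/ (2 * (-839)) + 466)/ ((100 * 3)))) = 0.09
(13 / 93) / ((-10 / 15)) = -13 / 62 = -0.21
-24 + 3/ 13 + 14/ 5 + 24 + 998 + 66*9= 103677/ 65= 1595.03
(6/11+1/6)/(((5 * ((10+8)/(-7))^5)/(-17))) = 13428793/623557440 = 0.02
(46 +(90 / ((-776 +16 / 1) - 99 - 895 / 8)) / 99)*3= 3930022 / 28479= 138.00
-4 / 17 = -0.24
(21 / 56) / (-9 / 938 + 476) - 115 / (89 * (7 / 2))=-0.37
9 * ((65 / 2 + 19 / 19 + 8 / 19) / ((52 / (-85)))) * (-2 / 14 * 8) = 570.32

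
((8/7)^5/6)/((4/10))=40960/50421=0.81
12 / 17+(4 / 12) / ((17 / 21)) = 19 / 17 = 1.12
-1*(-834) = 834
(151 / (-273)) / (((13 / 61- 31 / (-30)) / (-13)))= 92110 / 15967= 5.77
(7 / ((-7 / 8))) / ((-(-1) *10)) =-4 / 5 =-0.80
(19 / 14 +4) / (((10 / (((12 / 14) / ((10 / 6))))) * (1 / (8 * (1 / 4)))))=27 / 49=0.55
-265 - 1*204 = -469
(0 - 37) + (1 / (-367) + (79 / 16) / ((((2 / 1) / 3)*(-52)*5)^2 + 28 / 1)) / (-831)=-48865235852873 / 1320682160064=-37.00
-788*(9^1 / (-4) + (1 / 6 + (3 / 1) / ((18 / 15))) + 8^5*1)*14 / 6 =-542251759 / 9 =-60250195.44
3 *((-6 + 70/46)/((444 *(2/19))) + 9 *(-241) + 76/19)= -44219917/6808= -6495.29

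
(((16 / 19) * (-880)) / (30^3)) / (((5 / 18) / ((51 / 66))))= -544 / 7125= -0.08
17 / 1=17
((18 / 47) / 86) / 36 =0.00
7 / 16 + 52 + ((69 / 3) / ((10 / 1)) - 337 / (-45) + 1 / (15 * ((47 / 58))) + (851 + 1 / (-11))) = 67987235 / 74448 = 913.22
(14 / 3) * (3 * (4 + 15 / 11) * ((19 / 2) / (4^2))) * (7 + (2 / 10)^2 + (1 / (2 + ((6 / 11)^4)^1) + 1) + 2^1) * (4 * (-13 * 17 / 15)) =-13944776288261 / 504537000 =-27638.76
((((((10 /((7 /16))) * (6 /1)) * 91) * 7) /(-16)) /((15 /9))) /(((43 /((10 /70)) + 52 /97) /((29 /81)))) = -1023932 /263241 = -3.89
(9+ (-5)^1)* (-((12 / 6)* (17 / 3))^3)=-157216 / 27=-5822.81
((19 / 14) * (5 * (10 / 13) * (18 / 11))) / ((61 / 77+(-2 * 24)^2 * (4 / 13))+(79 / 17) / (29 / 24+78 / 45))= 10261710 / 854549981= 0.01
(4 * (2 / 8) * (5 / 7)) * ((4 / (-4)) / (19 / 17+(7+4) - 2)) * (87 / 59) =-0.10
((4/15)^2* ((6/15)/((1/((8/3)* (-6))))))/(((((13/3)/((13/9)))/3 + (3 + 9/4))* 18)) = -1024/253125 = -0.00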